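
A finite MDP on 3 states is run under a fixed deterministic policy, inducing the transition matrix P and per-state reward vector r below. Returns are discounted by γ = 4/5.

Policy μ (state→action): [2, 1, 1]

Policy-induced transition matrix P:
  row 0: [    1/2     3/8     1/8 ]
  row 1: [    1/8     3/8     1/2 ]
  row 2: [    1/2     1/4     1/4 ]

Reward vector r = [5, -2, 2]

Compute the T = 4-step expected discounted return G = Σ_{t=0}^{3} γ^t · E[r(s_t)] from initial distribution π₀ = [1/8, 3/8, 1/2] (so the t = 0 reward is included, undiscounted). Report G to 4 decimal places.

t=0: π = [0.1250, 0.3750, 0.5000], E[r] = 0.8750, γ^t·E[r] = 0.875000, running G = 0.875000
t=1: π = [0.3594, 0.3125, 0.3281], E[r] = 1.8281, γ^t·E[r] = 1.462500, running G = 2.337500
t=2: π = [0.3828, 0.3340, 0.2832], E[r] = 1.8125, γ^t·E[r] = 1.160000, running G = 3.497500
t=3: π = [0.3748, 0.3396, 0.2856], E[r] = 1.7659, γ^t·E[r] = 0.904125, running G = 4.401625

G = 4.4016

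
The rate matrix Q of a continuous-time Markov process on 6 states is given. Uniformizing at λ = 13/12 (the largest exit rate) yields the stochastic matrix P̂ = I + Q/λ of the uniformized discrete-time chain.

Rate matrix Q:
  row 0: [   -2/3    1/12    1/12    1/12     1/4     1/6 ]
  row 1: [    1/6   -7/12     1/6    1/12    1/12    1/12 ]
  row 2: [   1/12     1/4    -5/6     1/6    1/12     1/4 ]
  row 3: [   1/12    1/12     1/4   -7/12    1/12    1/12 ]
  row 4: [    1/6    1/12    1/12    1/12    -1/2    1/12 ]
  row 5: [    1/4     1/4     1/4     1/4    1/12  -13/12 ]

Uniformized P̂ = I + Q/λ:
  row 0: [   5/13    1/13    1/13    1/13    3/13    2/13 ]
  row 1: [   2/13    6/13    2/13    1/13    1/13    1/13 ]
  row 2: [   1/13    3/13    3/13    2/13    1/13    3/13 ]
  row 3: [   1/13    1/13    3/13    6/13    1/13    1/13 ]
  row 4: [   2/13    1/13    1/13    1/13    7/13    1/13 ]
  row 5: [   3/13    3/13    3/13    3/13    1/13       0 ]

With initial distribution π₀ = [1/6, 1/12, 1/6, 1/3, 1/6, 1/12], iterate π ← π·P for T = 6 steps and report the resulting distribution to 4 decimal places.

t=0: π = [0.1667, 0.0833, 0.1667, 0.3333, 0.1667, 0.0833]
t=1: π = [0.1603, 0.1474, 0.1731, 0.2308, 0.1795, 0.1090]
t=2: π = [0.1681, 0.1770, 0.1672, 0.1958, 0.1844, 0.1075]
t=3: π = [0.1730, 0.1873, 0.1629, 0.1816, 0.1879, 0.1073]
t=4: π = [0.1755, 0.1905, 0.1608, 0.1758, 0.1903, 0.1070]
t=5: π = [0.1767, 0.1914, 0.1598, 0.1734, 0.1917, 0.1069]
t=6: π = [0.1772, 0.1916, 0.1594, 0.1724, 0.1926, 0.1069]

π = [0.1772, 0.1916, 0.1594, 0.1724, 0.1926, 0.1069]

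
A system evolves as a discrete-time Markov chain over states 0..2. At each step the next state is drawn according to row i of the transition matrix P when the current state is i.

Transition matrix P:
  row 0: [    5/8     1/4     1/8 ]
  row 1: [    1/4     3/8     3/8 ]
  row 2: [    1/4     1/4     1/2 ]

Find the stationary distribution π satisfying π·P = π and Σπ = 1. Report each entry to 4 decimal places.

Balance equations π_j = Σ_i π_i·P[i][j]:
  π_0 = 5/8·π_0 + 1/4·π_1 + 1/4·π_2
  π_1 = 1/4·π_0 + 3/8·π_1 + 1/4·π_2
  normalize: π_0 + π_1 + π_2 = 1
Solving the linear system gives exactly π = [2/5, 2/7, 11/35].

π = [0.4000, 0.2857, 0.3143]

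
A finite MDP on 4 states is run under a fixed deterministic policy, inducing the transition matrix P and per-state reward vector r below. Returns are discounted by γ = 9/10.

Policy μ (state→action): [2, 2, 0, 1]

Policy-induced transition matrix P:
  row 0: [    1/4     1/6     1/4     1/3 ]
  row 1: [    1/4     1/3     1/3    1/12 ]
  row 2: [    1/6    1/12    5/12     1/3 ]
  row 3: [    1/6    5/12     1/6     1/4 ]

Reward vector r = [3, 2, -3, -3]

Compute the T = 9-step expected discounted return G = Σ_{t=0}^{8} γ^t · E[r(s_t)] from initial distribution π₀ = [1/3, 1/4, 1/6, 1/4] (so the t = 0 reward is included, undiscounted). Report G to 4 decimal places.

G = -2.4234

t=0: π = [0.3333, 0.2500, 0.1667, 0.2500], E[r] = 0.2500, γ^t·E[r] = 0.250000, running G = 0.250000
t=1: π = [0.2153, 0.2569, 0.2778, 0.2500], E[r] = -0.4236, γ^t·E[r] = -0.381250, running G = -0.131250
t=2: π = [0.2060, 0.2488, 0.2969, 0.2483], E[r] = -0.5197, γ^t·E[r] = -0.420938, running G = -0.552188
t=3: π = [0.2046, 0.2455, 0.2995, 0.2504], E[r] = -0.5452, γ^t·E[r] = -0.397477, running G = -0.949664
t=4: π = [0.2042, 0.2452, 0.2995, 0.2511], E[r] = -0.5489, γ^t·E[r] = -0.360102, running G = -1.309766
t=5: π = [0.2041, 0.2454, 0.2994, 0.2511], E[r] = -0.5485, γ^t·E[r] = -0.323906, running G = -1.633672
t=6: π = [0.2041, 0.2454, 0.2994, 0.2511], E[r] = -0.5484, γ^t·E[r] = -0.291419, running G = -1.925090
t=7: π = [0.2041, 0.2454, 0.2994, 0.2511], E[r] = -0.5484, γ^t·E[r] = -0.262275, running G = -2.187366
t=8: π = [0.2041, 0.2454, 0.2994, 0.2511], E[r] = -0.5484, γ^t·E[r] = -0.236052, running G = -2.423418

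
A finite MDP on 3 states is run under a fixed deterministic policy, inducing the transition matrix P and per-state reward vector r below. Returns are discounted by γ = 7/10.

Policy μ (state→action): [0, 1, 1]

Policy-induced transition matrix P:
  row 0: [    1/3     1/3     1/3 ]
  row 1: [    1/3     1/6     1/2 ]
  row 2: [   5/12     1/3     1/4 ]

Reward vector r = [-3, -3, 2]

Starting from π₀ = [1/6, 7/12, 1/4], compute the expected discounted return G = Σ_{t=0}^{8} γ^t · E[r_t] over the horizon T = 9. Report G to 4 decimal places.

G = -4.3055

t=0: π = [0.1667, 0.5833, 0.2500], E[r] = -1.7500, γ^t·E[r] = -1.750000, running G = -1.750000
t=1: π = [0.3542, 0.2361, 0.4097], E[r] = -0.9514, γ^t·E[r] = -0.665972, running G = -2.415972
t=2: π = [0.3675, 0.2940, 0.3385], E[r] = -1.3073, γ^t·E[r] = -0.640573, running G = -3.056545
t=3: π = [0.3615, 0.2843, 0.3541], E[r] = -1.2294, γ^t·E[r] = -0.421687, running G = -3.478232
t=4: π = [0.3628, 0.2859, 0.3512], E[r] = -1.2439, γ^t·E[r] = -0.298669, running G = -3.776901
t=5: π = [0.3626, 0.2857, 0.3517], E[r] = -1.2414, γ^t·E[r] = -0.208640, running G = -3.985541
t=6: π = [0.3626, 0.2857, 0.3516], E[r] = -1.2418, γ^t·E[r] = -0.146099, running G = -4.131640
t=7: π = [0.3626, 0.2857, 0.3517], E[r] = -1.2417, γ^t·E[r] = -0.102263, running G = -4.233903
t=8: π = [0.3626, 0.2857, 0.3516], E[r] = -1.2418, γ^t·E[r] = -0.071585, running G = -4.305488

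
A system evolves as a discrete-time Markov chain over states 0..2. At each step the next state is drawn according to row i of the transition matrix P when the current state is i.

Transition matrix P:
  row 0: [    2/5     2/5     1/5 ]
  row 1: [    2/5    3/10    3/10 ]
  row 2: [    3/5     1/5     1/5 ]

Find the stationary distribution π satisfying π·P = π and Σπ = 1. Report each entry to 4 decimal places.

Balance equations π_j = Σ_i π_i·P[i][j]:
  π_0 = 2/5·π_0 + 2/5·π_1 + 3/5·π_2
  π_1 = 2/5·π_0 + 3/10·π_1 + 1/5·π_2
  normalize: π_0 + π_1 + π_2 = 1
Solving the linear system gives exactly π = [25/56, 9/28, 13/56].

π = [0.4464, 0.3214, 0.2321]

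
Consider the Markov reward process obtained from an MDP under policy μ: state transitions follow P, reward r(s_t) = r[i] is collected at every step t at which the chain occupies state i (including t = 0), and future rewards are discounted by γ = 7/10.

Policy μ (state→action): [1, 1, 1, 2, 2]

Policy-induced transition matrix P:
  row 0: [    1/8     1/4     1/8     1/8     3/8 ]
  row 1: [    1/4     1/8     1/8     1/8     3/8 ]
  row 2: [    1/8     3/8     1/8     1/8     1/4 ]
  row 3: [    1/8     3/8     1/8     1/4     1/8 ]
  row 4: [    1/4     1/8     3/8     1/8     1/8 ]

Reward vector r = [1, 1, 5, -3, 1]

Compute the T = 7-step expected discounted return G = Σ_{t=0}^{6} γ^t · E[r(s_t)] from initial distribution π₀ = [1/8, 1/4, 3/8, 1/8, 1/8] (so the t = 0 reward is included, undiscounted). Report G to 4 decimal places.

G = 4.3560

t=0: π = [0.1250, 0.2500, 0.3750, 0.1250, 0.1250], E[r] = 2.0000, γ^t·E[r] = 2.000000, running G = 2.000000
t=1: π = [0.1719, 0.2656, 0.1563, 0.1406, 0.2656], E[r] = 1.0625, γ^t·E[r] = 0.743750, running G = 2.743750
t=2: π = [0.1914, 0.2207, 0.1914, 0.1426, 0.2539], E[r] = 1.1953, γ^t·E[r] = 0.585703, running G = 3.329453
t=3: π = [0.1843, 0.2324, 0.1885, 0.1428, 0.2520], E[r] = 1.1826, γ^t·E[r] = 0.405638, running G = 3.735091
t=4: π = [0.1855, 0.2309, 0.1880, 0.1429, 0.2527], E[r] = 1.1805, γ^t·E[r] = 0.283448, running G = 4.018539
t=5: π = [0.1855, 0.2309, 0.1882, 0.1429, 0.2526], E[r] = 1.1813, γ^t·E[r] = 0.198544, running G = 4.217083
t=6: π = [0.1854, 0.2309, 0.1882, 0.1429, 0.2526], E[r] = 1.1812, γ^t·E[r] = 0.138964, running G = 4.356047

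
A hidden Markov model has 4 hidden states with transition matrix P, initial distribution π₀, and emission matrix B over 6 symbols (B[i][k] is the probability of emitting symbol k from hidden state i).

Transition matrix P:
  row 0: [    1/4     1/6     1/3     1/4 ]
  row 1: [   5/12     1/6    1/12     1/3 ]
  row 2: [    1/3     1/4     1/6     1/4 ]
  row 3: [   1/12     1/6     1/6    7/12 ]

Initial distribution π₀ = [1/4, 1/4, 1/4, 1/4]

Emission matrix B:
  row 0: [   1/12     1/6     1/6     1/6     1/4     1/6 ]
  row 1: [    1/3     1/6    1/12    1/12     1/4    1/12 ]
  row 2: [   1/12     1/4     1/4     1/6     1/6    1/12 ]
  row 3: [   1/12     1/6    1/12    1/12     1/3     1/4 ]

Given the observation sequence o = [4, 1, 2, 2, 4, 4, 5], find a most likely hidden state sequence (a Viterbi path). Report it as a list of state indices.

path = [3, 3, 3, 3, 3, 3, 3]

t=0: δ = [6.250e-02, 6.250e-02, 4.167e-02, 8.333e-02]  (obs o_0=4)
t=1: δ = [4.340e-03, 2.315e-03, 5.208e-03, 8.102e-03]  ψ = [1, 3, 0, 3]  (obs o_1=1)
t=2: δ = [2.894e-04, 1.125e-04, 3.617e-04, 3.938e-04]  ψ = [2, 3, 0, 3]  (obs o_2=2)
t=3: δ = [2.009e-05, 7.535e-06, 2.411e-05, 1.915e-05]  ψ = [2, 2, 0, 3]  (obs o_3=2)
t=4: δ = [2.009e-06, 1.507e-06, 1.116e-06, 3.723e-06]  ψ = [2, 2, 0, 3]  (obs o_4=4)
t=5: δ = [1.570e-07, 1.551e-07, 1.116e-07, 7.238e-07]  ψ = [1, 3, 0, 3]  (obs o_5=4)
t=6: δ = [1.077e-08, 1.005e-08, 1.005e-08, 1.056e-07]  ψ = [1, 3, 3, 3]  (obs o_6=5)
backtrack: best end state = 3; path = [3, 3, 3, 3, 3, 3, 3]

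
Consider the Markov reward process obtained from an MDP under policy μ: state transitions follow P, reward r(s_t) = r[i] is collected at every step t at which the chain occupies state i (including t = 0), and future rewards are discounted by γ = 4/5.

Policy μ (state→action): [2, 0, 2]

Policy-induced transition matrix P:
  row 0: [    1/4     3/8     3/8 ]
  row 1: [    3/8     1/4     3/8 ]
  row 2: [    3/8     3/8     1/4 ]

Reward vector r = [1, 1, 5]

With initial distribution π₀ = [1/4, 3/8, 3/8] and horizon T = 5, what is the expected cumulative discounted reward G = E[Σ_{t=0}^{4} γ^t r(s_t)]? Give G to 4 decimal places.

G = 7.9953

t=0: π = [0.2500, 0.3750, 0.3750], E[r] = 2.5000, γ^t·E[r] = 2.500000, running G = 2.500000
t=1: π = [0.3438, 0.3281, 0.3281], E[r] = 2.3125, γ^t·E[r] = 1.850000, running G = 4.350000
t=2: π = [0.3320, 0.3340, 0.3340], E[r] = 2.3359, γ^t·E[r] = 1.495000, running G = 5.845000
t=3: π = [0.3335, 0.3333, 0.3333], E[r] = 2.3330, γ^t·E[r] = 1.194500, running G = 7.039500
t=4: π = [0.3333, 0.3333, 0.3333], E[r] = 2.3334, γ^t·E[r] = 0.955750, running G = 7.995250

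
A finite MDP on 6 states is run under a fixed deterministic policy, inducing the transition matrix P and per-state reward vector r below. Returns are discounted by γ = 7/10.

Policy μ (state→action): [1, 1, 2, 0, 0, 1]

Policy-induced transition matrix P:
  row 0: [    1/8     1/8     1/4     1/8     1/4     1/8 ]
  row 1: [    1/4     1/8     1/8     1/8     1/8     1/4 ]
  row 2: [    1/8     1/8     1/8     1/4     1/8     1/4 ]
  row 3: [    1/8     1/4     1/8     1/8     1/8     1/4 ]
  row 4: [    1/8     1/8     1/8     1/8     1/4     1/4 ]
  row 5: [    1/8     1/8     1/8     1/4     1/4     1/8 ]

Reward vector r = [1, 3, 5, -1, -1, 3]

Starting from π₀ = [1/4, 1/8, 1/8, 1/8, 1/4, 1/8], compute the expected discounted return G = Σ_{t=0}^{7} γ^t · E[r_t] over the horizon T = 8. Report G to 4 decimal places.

t=0: π = [0.2500, 0.1250, 0.1250, 0.1250, 0.2500, 0.1250], E[r] = 1.2500, γ^t·E[r] = 1.250000, running G = 1.250000
t=1: π = [0.1406, 0.1406, 0.1563, 0.1563, 0.2031, 0.2031], E[r] = 1.5938, γ^t·E[r] = 1.115625, running G = 2.365625
t=2: π = [0.1426, 0.1445, 0.1426, 0.1699, 0.1934, 0.2070], E[r] = 1.5469, γ^t·E[r] = 0.757969, running G = 3.123594
t=3: π = [0.1431, 0.1462, 0.1428, 0.1687, 0.1929, 0.2063], E[r] = 1.5532, γ^t·E[r] = 0.532755, running G = 3.656349
t=4: π = [0.1433, 0.1461, 0.1429, 0.1686, 0.1928, 0.2063], E[r] = 1.5535, γ^t·E[r] = 0.373002, running G = 4.029351
t=5: π = [0.1433, 0.1461, 0.1429, 0.1687, 0.1928, 0.2063], E[r] = 1.5535, γ^t·E[r] = 0.261096, running G = 4.290447
t=6: π = [0.1433, 0.1461, 0.1429, 0.1687, 0.1928, 0.2063], E[r] = 1.5535, γ^t·E[r] = 0.182769, running G = 4.473217
t=7: π = [0.1433, 0.1461, 0.1429, 0.1687, 0.1928, 0.2063], E[r] = 1.5535, γ^t·E[r] = 0.127938, running G = 4.601155

G = 4.6012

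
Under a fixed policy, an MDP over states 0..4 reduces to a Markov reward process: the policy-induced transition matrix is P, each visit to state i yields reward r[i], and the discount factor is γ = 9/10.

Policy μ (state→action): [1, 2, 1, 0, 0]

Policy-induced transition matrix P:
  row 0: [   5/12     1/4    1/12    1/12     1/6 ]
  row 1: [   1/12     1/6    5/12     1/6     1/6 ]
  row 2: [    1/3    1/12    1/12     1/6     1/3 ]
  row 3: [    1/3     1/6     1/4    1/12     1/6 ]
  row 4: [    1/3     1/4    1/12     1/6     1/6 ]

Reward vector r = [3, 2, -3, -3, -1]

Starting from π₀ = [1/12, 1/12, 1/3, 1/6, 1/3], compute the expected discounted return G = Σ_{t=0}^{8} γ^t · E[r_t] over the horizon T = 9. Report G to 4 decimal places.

t=0: π = [0.0833, 0.0833, 0.3333, 0.1667, 0.3333], E[r] = -1.4167, γ^t·E[r] = -1.416667, running G = -1.416667
t=1: π = [0.3194, 0.1736, 0.1389, 0.1458, 0.2222], E[r] = 0.2292, γ^t·E[r] = 0.206250, running G = -1.210417
t=2: π = [0.3166, 0.2002, 0.1655, 0.1279, 0.1898], E[r] = 0.2801, γ^t·E[r] = 0.226875, running G = -0.983542
t=3: π = [0.3097, 0.1951, 0.1714, 0.1296, 0.1943], E[r] = 0.2218, γ^t·E[r] = 0.161684, running G = -0.821858
t=4: π = [0.3104, 0.1944, 0.1700, 0.1301, 0.1952], E[r] = 0.2246, γ^t·E[r] = 0.147337, running G = -0.674521
t=5: π = [0.3106, 0.1946, 0.1698, 0.1300, 0.1950], E[r] = 0.2268, γ^t·E[r] = 0.133918, running G = -0.540603
t=6: π = [0.3106, 0.1946, 0.1699, 0.1300, 0.1950], E[r] = 0.2265, γ^t·E[r] = 0.120387, running G = -0.420216
t=7: π = [0.3106, 0.1946, 0.1699, 0.1300, 0.1950], E[r] = 0.2265, γ^t·E[r] = 0.108311, running G = -0.311906
t=8: π = [0.3106, 0.1946, 0.1699, 0.1300, 0.1950], E[r] = 0.2265, γ^t·E[r] = 0.097486, running G = -0.214419

G = -0.2144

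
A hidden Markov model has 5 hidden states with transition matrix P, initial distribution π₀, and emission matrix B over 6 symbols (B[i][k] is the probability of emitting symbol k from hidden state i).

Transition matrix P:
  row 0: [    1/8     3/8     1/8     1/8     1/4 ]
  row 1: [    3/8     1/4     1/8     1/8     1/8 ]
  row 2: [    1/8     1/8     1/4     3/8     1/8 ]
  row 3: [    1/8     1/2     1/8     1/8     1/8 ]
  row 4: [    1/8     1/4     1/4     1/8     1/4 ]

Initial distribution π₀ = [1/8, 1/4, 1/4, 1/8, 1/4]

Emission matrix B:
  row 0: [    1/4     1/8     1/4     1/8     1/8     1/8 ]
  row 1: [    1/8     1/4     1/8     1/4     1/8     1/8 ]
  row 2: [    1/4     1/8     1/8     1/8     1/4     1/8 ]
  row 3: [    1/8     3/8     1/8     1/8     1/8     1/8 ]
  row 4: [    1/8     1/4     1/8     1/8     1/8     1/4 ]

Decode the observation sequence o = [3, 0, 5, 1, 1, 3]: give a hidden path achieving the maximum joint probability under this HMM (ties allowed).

path = [1, 0, 4, 2, 3, 1]

t=0: δ = [1.562e-02, 6.250e-02, 3.125e-02, 1.562e-02, 3.125e-02]  (obs o_0=3)
t=1: δ = [5.859e-03, 1.953e-03, 1.953e-03, 1.465e-03, 9.766e-04]  ψ = [1, 1, 1, 2, 1]  (obs o_1=0)
t=2: δ = [9.155e-05, 2.747e-04, 9.155e-05, 9.155e-05, 3.662e-04]  ψ = [0, 0, 0, 0, 0]  (obs o_2=5)
t=3: δ = [1.287e-05, 2.289e-05, 1.144e-05, 1.717e-05, 2.289e-05]  ψ = [1, 4, 4, 4, 4]  (obs o_3=1)
t=4: δ = [1.073e-06, 2.146e-06, 7.153e-07, 1.609e-06, 1.431e-06]  ψ = [1, 3, 4, 2, 4]  (obs o_4=1)
t=5: δ = [1.006e-07, 2.012e-07, 4.470e-08, 3.353e-08, 4.470e-08]  ψ = [1, 3, 4, 1, 4]  (obs o_5=3)
backtrack: best end state = 1; path = [1, 0, 4, 2, 3, 1]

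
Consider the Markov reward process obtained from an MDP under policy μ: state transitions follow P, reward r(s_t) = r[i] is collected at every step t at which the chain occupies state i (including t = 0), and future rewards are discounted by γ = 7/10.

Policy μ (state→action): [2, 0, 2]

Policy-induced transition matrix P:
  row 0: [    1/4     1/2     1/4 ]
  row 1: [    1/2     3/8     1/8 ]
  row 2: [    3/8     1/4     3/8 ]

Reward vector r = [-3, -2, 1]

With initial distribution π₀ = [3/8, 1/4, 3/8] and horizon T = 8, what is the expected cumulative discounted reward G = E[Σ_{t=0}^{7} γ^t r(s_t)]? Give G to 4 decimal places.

G = -4.7648

t=0: π = [0.3750, 0.2500, 0.3750], E[r] = -1.2500, γ^t·E[r] = -1.250000, running G = -1.250000
t=1: π = [0.3594, 0.3750, 0.2656], E[r] = -1.5625, γ^t·E[r] = -1.093750, running G = -2.343750
t=2: π = [0.3770, 0.3867, 0.2363], E[r] = -1.6680, γ^t·E[r] = -0.817305, running G = -3.161055
t=3: π = [0.3762, 0.3926, 0.2312], E[r] = -1.6826, γ^t·E[r] = -0.577138, running G = -3.738192
t=4: π = [0.3770, 0.3931, 0.2298], E[r] = -1.6876, γ^t·E[r] = -0.405183, running G = -4.143376
t=5: π = [0.3770, 0.3934, 0.2296], E[r] = -1.6882, γ^t·E[r] = -0.283744, running G = -4.427120
t=6: π = [0.3770, 0.3934, 0.2295], E[r] = -1.6885, γ^t·E[r] = -0.198648, running G = -4.625767
t=7: π = [0.3770, 0.3934, 0.2295], E[r] = -1.6885, γ^t·E[r] = -0.139056, running G = -4.764824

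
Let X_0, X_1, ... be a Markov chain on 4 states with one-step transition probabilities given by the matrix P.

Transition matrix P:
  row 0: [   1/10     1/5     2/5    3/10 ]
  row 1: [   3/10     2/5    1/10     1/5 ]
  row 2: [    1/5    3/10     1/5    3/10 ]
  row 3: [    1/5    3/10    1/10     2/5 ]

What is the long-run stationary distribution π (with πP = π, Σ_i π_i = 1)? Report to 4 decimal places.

Balance equations π_j = Σ_i π_i·P[i][j]:
  π_0 = 1/10·π_0 + 3/10·π_1 + 1/5·π_2 + 1/5·π_3
  π_1 = 1/5·π_0 + 2/5·π_1 + 3/10·π_2 + 3/10·π_3
  π_2 = 2/5·π_0 + 1/10·π_1 + 1/5·π_2 + 1/10·π_3
  normalize: π_0 + π_1 + π_2 + π_3 = 1
Solving the linear system gives exactly π = [21/100, 31/100, 163/900, 269/900].

π = [0.2100, 0.3100, 0.1811, 0.2989]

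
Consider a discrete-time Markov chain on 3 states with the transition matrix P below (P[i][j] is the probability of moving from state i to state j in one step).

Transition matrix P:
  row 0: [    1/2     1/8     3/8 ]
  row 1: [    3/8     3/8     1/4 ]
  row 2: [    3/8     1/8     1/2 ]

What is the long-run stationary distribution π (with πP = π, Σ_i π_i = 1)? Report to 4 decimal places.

π = [0.4286, 0.1667, 0.4048]

Balance equations π_j = Σ_i π_i·P[i][j]:
  π_0 = 1/2·π_0 + 3/8·π_1 + 3/8·π_2
  π_1 = 1/8·π_0 + 3/8·π_1 + 1/8·π_2
  normalize: π_0 + π_1 + π_2 = 1
Solving the linear system gives exactly π = [3/7, 1/6, 17/42].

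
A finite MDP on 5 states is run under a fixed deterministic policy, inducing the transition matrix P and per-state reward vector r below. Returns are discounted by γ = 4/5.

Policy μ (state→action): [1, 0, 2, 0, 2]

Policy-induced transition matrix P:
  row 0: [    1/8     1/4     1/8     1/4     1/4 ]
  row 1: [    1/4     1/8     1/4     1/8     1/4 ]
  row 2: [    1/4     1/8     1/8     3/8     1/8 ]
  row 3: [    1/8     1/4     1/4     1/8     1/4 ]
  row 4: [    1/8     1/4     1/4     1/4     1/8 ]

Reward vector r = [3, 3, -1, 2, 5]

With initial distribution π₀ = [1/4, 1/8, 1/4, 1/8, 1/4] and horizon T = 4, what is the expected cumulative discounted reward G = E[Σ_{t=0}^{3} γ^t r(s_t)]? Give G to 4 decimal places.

G = 7.0016

t=0: π = [0.2500, 0.1250, 0.2500, 0.1250, 0.2500], E[r] = 2.3750, γ^t·E[r] = 2.375000, running G = 2.375000
t=1: π = [0.1719, 0.2031, 0.1875, 0.2500, 0.1875], E[r] = 2.3750, γ^t·E[r] = 1.900000, running G = 4.275000
t=2: π = [0.1738, 0.2012, 0.2051, 0.2168, 0.2031], E[r] = 2.3691, γ^t·E[r] = 1.516250, running G = 5.791250
t=3: π = [0.1758, 0.1992, 0.2026, 0.2234, 0.1990], E[r] = 2.3640, γ^t·E[r] = 1.210375, running G = 7.001625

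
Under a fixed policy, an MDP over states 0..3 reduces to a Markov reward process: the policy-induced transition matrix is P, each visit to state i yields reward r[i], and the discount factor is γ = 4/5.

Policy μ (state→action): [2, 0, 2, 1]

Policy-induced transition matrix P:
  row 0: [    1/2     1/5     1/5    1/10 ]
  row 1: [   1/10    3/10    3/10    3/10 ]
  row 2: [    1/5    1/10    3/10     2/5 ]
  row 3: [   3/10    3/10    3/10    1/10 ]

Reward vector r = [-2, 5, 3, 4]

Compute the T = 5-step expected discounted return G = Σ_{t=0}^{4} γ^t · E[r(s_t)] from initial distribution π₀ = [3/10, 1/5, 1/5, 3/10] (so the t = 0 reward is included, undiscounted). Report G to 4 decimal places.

t=0: π = [0.3000, 0.2000, 0.2000, 0.3000], E[r] = 2.2000, γ^t·E[r] = 2.200000, running G = 2.200000
t=1: π = [0.3000, 0.2300, 0.2700, 0.2000], E[r] = 2.1600, γ^t·E[r] = 1.728000, running G = 3.928000
t=2: π = [0.2870, 0.2160, 0.2700, 0.2270], E[r] = 2.2240, γ^t·E[r] = 1.423360, running G = 5.351360
t=3: π = [0.2872, 0.2173, 0.2713, 0.2242], E[r] = 2.2228, γ^t·E[r] = 1.138074, running G = 6.489434
t=4: π = [0.2869, 0.2170, 0.2713, 0.2249], E[r] = 2.2246, γ^t·E[r] = 0.911213, running G = 7.400646

G = 7.4006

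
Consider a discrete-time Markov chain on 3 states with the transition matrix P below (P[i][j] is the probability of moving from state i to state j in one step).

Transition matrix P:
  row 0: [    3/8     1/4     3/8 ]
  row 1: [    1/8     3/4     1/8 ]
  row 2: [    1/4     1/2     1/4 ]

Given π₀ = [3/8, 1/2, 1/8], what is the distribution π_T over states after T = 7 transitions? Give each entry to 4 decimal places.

π = [0.2001, 0.5998, 0.2001]

t=0: π = [0.3750, 0.5000, 0.1250]
t=1: π = [0.2344, 0.5313, 0.2344]
t=2: π = [0.2129, 0.5742, 0.2129]
t=3: π = [0.2048, 0.5903, 0.2048]
t=4: π = [0.2018, 0.5964, 0.2018]
t=5: π = [0.2007, 0.5986, 0.2007]
t=6: π = [0.2003, 0.5995, 0.2003]
t=7: π = [0.2001, 0.5998, 0.2001]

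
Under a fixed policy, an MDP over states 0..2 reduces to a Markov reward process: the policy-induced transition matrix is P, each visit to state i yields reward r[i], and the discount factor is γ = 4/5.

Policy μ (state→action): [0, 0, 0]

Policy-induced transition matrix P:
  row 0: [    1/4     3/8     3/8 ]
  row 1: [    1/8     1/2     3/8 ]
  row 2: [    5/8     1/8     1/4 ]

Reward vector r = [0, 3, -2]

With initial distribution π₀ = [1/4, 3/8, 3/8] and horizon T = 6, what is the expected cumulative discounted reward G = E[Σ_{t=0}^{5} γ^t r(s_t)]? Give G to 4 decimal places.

t=0: π = [0.2500, 0.3750, 0.3750], E[r] = 0.3750, γ^t·E[r] = 0.375000, running G = 0.375000
t=1: π = [0.3438, 0.3281, 0.3281], E[r] = 0.3281, γ^t·E[r] = 0.262500, running G = 0.637500
t=2: π = [0.3320, 0.3340, 0.3340], E[r] = 0.3340, γ^t·E[r] = 0.213750, running G = 0.851250
t=3: π = [0.3335, 0.3333, 0.3333], E[r] = 0.3333, γ^t·E[r] = 0.170625, running G = 1.021875
t=4: π = [0.3333, 0.3333, 0.3333], E[r] = 0.3333, γ^t·E[r] = 0.136538, running G = 1.158413
t=5: π = [0.3333, 0.3333, 0.3333], E[r] = 0.3333, γ^t·E[r] = 0.109226, running G = 1.267639

G = 1.2676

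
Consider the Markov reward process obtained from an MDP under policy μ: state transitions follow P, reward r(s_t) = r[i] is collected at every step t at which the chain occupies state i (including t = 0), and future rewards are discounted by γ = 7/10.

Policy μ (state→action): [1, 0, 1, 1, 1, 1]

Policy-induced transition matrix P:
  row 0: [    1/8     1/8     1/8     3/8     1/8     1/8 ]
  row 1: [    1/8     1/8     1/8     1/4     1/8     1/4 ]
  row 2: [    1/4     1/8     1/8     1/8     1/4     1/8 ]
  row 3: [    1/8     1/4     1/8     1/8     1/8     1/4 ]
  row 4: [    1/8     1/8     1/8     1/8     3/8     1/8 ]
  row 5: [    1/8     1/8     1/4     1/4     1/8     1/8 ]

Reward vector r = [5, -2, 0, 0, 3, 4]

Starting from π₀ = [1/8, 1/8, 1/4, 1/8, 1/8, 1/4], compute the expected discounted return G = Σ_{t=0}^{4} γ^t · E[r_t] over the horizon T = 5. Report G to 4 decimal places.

t=0: π = [0.1250, 0.1250, 0.2500, 0.1250, 0.1250, 0.2500], E[r] = 1.7500, γ^t·E[r] = 1.750000, running G = 1.750000
t=1: π = [0.1563, 0.1406, 0.1563, 0.2031, 0.1875, 0.1563], E[r] = 1.6875, γ^t·E[r] = 1.181250, running G = 2.931250
t=2: π = [0.1445, 0.1504, 0.1445, 0.2012, 0.1914, 0.1680], E[r] = 1.6680, γ^t·E[r] = 0.817305, running G = 3.748555
t=3: π = [0.1431, 0.1501, 0.1460, 0.2009, 0.1909, 0.1689], E[r] = 1.6636, γ^t·E[r] = 0.570606, running G = 4.319161
t=4: π = [0.1432, 0.1501, 0.1461, 0.2007, 0.1910, 0.1689], E[r] = 1.6645, γ^t·E[r] = 0.399644, running G = 4.718805

G = 4.7188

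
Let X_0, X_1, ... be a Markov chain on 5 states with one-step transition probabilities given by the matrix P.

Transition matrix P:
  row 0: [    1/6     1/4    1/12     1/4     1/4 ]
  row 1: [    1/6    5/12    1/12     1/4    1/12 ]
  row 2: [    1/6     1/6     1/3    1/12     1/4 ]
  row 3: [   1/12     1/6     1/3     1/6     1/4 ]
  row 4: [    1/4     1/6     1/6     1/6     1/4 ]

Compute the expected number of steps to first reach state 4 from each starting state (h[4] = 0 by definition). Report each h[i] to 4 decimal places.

First-step conditioning: h[4] = 0; for i ≠ 4, h[i] = 1 + Σ_k P[i][k]·h[k].
  h[0] = 1 + 1/6·h[0] + 1/4·h[1] + 1/12·h[2] + 1/4·h[3]
  h[1] = 1 + 1/6·h[0] + 5/12·h[1] + 1/12·h[2] + 1/4·h[3]
  h[2] = 1 + 1/6·h[0] + 1/6·h[1] + 1/3·h[2] + 1/12·h[3]
  h[3] = 1 + 1/12·h[0] + 1/6·h[1] + 1/3·h[2] + 1/6·h[3]
Solving the 4×4 linear system over states ≠ 4 gives exactly h = [7380/1523, 8856/1523, 7248/1523, 7236/1523, 0] (h[4] = 0 is the target).

h = [4.8457, 5.8148, 4.7590, 4.7511, 0.0000]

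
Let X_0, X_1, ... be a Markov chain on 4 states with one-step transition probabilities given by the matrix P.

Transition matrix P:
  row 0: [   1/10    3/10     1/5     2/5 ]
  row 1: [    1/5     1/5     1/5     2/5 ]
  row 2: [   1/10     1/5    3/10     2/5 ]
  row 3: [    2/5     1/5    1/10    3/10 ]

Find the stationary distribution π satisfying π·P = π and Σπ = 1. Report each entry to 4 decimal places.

Balance equations π_j = Σ_i π_i·P[i][j]:
  π_0 = 1/10·π_0 + 1/5·π_1 + 1/10·π_2 + 2/5·π_3
  π_1 = 3/10·π_0 + 1/5·π_1 + 1/5·π_2 + 1/5·π_3
  π_2 = 1/5·π_0 + 1/5·π_1 + 3/10·π_2 + 1/10·π_3
  normalize: π_0 + π_1 + π_2 + π_3 = 1
Solving the linear system gives exactly π = [28/121, 27/121, 2/11, 4/11].

π = [0.2314, 0.2231, 0.1818, 0.3636]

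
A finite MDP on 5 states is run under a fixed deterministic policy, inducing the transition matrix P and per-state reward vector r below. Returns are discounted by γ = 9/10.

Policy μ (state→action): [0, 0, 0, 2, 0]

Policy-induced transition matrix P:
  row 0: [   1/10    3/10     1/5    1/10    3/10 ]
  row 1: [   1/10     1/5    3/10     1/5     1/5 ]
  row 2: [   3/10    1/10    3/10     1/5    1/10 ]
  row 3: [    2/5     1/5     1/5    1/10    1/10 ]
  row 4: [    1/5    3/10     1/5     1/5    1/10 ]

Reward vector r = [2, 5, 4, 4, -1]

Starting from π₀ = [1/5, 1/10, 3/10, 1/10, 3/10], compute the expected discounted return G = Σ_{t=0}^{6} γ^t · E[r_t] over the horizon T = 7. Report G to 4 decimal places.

t=0: π = [0.2000, 0.1000, 0.3000, 0.1000, 0.3000], E[r] = 2.2000, γ^t·E[r] = 2.200000, running G = 2.200000
t=1: π = [0.2200, 0.2200, 0.2400, 0.1700, 0.1500], E[r] = 3.0300, γ^t·E[r] = 2.727000, running G = 4.927000
t=2: π = [0.2140, 0.2130, 0.2460, 0.1610, 0.1660], E[r] = 2.9550, γ^t·E[r] = 2.393550, running G = 7.320550
t=3: π = [0.2141, 0.2134, 0.2459, 0.1625, 0.1641], E[r] = 2.9647, γ^t·E[r] = 2.161266, running G = 9.481816
t=4: π = [0.2143, 0.2132, 0.2459, 0.1623, 0.1642], E[r] = 2.9638, γ^t·E[r] = 1.944516, running G = 11.426333
t=5: π = [0.2143, 0.2133, 0.2459, 0.1623, 0.1642], E[r] = 2.9637, γ^t·E[r] = 1.750032, running G = 13.176364
t=6: π = [0.2143, 0.2133, 0.2459, 0.1623, 0.1642], E[r] = 2.9637, γ^t·E[r] = 1.575043, running G = 14.751408

G = 14.7514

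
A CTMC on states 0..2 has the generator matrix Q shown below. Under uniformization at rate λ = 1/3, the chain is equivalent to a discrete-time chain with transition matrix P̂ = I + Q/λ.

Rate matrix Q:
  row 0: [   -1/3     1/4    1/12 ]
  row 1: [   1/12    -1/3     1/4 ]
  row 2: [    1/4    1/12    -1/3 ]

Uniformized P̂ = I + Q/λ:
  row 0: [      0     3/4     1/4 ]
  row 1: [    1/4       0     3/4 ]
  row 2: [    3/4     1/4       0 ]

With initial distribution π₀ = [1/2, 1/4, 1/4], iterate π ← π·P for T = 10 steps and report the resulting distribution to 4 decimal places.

π = [0.3351, 0.3307, 0.3342]

t=0: π = [0.5000, 0.2500, 0.2500]
t=1: π = [0.2500, 0.4375, 0.3125]
t=2: π = [0.3438, 0.2656, 0.3906]
t=3: π = [0.3594, 0.3555, 0.2852]
t=4: π = [0.3027, 0.3408, 0.3564]
t=5: π = [0.3525, 0.3162, 0.3313]
t=6: π = [0.3275, 0.3472, 0.3253]
t=7: π = [0.3307, 0.3270, 0.3423]
t=8: π = [0.3385, 0.3336, 0.3279]
t=9: π = [0.3293, 0.3358, 0.3348]
t=10: π = [0.3351, 0.3307, 0.3342]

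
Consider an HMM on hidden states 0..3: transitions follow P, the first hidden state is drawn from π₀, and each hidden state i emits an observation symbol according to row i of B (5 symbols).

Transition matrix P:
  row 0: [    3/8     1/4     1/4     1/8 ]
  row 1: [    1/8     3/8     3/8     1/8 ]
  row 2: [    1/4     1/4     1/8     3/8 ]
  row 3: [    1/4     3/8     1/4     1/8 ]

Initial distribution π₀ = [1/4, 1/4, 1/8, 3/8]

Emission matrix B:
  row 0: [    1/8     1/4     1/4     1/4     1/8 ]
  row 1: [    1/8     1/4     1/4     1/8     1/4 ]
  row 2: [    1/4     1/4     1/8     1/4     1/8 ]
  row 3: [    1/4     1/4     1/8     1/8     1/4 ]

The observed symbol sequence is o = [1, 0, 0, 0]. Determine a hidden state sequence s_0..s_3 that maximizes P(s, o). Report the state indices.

t=0: δ = [6.250e-02, 6.250e-02, 3.125e-02, 9.375e-02]  (obs o_0=1)
t=1: δ = [2.930e-03, 4.395e-03, 5.859e-03, 2.930e-03]  ψ = [0, 3, 1, 2]  (obs o_1=0)
t=2: δ = [1.831e-04, 2.060e-04, 4.120e-04, 5.493e-04]  ψ = [2, 1, 1, 2]  (obs o_2=0)
t=3: δ = [1.717e-05, 2.575e-05, 3.433e-05, 3.862e-05]  ψ = [3, 3, 3, 2]  (obs o_3=0)
backtrack: best end state = 3; path = [3, 1, 2, 3]

path = [3, 1, 2, 3]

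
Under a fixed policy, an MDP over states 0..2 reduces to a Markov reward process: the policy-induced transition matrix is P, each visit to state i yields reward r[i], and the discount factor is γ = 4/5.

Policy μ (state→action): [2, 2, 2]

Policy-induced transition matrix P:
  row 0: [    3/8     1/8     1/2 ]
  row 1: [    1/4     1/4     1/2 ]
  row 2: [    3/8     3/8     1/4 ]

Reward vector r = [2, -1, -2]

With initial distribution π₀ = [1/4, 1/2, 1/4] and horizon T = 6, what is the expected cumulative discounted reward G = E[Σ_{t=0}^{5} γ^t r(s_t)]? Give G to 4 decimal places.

G = -1.5965

t=0: π = [0.2500, 0.5000, 0.2500], E[r] = -0.5000, γ^t·E[r] = -0.500000, running G = -0.500000
t=1: π = [0.3125, 0.2500, 0.4375], E[r] = -0.5000, γ^t·E[r] = -0.400000, running G = -0.900000
t=2: π = [0.3438, 0.2656, 0.3906], E[r] = -0.3594, γ^t·E[r] = -0.230000, running G = -1.130000
t=3: π = [0.3418, 0.2559, 0.4023], E[r] = -0.3770, γ^t·E[r] = -0.193000, running G = -1.323000
t=4: π = [0.3430, 0.2576, 0.3994], E[r] = -0.3704, γ^t·E[r] = -0.151700, running G = -1.474700
t=5: π = [0.3428, 0.2570, 0.4001], E[r] = -0.3717, γ^t·E[r] = -0.121810, running G = -1.596510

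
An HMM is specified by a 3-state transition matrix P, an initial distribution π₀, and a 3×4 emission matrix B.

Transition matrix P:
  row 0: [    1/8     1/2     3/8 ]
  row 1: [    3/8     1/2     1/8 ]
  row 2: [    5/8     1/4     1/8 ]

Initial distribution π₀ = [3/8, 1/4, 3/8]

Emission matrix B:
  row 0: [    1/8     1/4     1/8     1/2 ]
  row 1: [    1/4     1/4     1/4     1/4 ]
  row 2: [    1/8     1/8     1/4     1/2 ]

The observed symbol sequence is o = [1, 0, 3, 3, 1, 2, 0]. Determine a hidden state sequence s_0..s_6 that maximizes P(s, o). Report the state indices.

t=0: δ = [9.375e-02, 6.250e-02, 4.688e-02]  (obs o_0=1)
t=1: δ = [3.662e-03, 1.172e-02, 4.395e-03]  ψ = [2, 0, 0]  (obs o_1=0)
t=2: δ = [2.197e-03, 1.465e-03, 7.324e-04]  ψ = [1, 1, 1]  (obs o_2=3)
t=3: δ = [2.747e-04, 2.747e-04, 4.120e-04]  ψ = [1, 0, 0]  (obs o_3=3)
t=4: δ = [6.437e-05, 3.433e-05, 1.287e-05]  ψ = [2, 0, 0]  (obs o_4=1)
t=5: δ = [1.609e-06, 8.047e-06, 6.035e-06]  ψ = [1, 0, 0]  (obs o_5=2)
t=6: δ = [4.715e-07, 1.006e-06, 1.257e-07]  ψ = [2, 1, 1]  (obs o_6=0)
backtrack: best end state = 1; path = [0, 1, 0, 2, 0, 1, 1]

path = [0, 1, 0, 2, 0, 1, 1]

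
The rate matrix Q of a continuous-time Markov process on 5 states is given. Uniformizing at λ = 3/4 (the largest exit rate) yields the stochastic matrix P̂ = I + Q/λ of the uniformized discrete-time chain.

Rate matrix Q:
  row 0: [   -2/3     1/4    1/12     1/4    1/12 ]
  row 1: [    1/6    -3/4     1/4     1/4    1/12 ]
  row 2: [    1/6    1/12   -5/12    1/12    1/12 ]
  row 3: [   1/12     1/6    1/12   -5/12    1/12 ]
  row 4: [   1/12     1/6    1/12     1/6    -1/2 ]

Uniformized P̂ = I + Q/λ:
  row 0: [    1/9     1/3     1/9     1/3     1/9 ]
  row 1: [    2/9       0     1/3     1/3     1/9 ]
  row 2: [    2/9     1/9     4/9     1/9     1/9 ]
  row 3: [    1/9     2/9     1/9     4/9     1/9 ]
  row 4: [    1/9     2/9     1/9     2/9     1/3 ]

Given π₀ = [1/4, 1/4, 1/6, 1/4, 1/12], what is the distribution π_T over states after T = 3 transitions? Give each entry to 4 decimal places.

t=0: π = [0.2500, 0.2500, 0.1667, 0.2500, 0.0833]
t=1: π = [0.1574, 0.1759, 0.2222, 0.3148, 0.1296]
t=2: π = [0.1553, 0.1759, 0.2243, 0.3045, 0.1399]
t=3: π = [0.1556, 0.1755, 0.2250, 0.3018, 0.1422]

π = [0.1556, 0.1755, 0.2250, 0.3018, 0.1422]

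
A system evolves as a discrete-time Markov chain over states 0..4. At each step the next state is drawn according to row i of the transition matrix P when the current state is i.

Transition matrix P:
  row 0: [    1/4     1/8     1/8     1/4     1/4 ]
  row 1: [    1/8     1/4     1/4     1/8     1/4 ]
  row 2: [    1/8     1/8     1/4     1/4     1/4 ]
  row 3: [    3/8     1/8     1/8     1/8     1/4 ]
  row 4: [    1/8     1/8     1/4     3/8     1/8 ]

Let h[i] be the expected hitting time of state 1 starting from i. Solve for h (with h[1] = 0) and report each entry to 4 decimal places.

h = [8.0000, 0.0000, 8.0000, 8.0000, 8.0000]

First-step conditioning: h[1] = 0; for i ≠ 1, h[i] = 1 + Σ_k P[i][k]·h[k].
  h[0] = 1 + 1/4·h[0] + 1/8·h[2] + 1/4·h[3] + 1/4·h[4]
  h[2] = 1 + 1/8·h[0] + 1/4·h[2] + 1/4·h[3] + 1/4·h[4]
  h[3] = 1 + 3/8·h[0] + 1/8·h[2] + 1/8·h[3] + 1/4·h[4]
  h[4] = 1 + 1/8·h[0] + 1/4·h[2] + 3/8·h[3] + 1/8·h[4]
Solving the 4×4 linear system over states ≠ 1 gives exactly h = [8, 0, 8, 8, 8] (h[1] = 0 is the target).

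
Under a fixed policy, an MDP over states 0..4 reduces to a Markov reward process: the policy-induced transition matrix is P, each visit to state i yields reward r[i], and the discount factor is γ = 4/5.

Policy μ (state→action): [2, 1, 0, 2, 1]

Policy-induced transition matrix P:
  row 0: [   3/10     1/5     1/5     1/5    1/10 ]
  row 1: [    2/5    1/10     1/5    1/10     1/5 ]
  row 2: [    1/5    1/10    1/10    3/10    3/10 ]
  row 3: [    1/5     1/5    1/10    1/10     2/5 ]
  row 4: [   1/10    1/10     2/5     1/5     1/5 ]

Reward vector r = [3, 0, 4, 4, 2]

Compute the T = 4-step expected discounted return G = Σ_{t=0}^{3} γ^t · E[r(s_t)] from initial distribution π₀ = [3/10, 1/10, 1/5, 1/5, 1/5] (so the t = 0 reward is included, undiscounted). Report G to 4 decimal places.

t=0: π = [0.3000, 0.1000, 0.2000, 0.2000, 0.2000], E[r] = 2.9000, γ^t·E[r] = 2.900000, running G = 2.900000
t=1: π = [0.2300, 0.1500, 0.2000, 0.1900, 0.2300], E[r] = 2.7100, γ^t·E[r] = 2.168000, running G = 5.068000
t=2: π = [0.2300, 0.1420, 0.2070, 0.1860, 0.2350], E[r] = 2.7320, γ^t·E[r] = 1.748480, running G = 6.816480
t=3: π = [0.2279, 0.1416, 0.2077, 0.1879, 0.2349], E[r] = 2.7359, γ^t·E[r] = 1.400781, running G = 8.217261

G = 8.2173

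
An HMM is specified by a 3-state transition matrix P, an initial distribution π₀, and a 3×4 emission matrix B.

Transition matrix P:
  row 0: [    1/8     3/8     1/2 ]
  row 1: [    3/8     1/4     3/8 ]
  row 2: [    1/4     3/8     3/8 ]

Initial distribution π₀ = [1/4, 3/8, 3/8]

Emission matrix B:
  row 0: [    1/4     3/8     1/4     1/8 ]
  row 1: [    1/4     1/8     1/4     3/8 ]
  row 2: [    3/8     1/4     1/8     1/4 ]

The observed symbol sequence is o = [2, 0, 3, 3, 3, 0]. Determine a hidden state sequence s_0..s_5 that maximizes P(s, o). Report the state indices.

t=0: δ = [6.250e-02, 9.375e-02, 4.688e-02]  (obs o_0=2)
t=1: δ = [8.789e-03, 5.859e-03, 1.318e-02]  ψ = [1, 0, 1]  (obs o_1=0)
t=2: δ = [4.120e-04, 1.854e-03, 1.236e-03]  ψ = [2, 2, 2]  (obs o_2=3)
t=3: δ = [8.690e-05, 1.738e-04, 1.738e-04]  ψ = [1, 1, 1]  (obs o_3=3)
t=4: δ = [8.147e-06, 2.444e-05, 1.629e-05]  ψ = [1, 2, 1]  (obs o_4=3)
t=5: δ = [2.291e-06, 1.528e-06, 3.437e-06]  ψ = [1, 1, 1]  (obs o_5=0)
backtrack: best end state = 2; path = [1, 2, 1, 2, 1, 2]

path = [1, 2, 1, 2, 1, 2]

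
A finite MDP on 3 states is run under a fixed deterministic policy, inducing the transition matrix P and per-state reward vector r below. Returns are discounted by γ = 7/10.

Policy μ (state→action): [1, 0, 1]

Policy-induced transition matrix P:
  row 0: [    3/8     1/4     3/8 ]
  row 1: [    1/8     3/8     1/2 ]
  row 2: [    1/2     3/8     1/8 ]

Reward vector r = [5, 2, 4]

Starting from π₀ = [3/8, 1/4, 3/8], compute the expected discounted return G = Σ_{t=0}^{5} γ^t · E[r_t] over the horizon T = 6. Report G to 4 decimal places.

G = 11.0211

t=0: π = [0.3750, 0.2500, 0.3750], E[r] = 3.8750, γ^t·E[r] = 3.875000, running G = 3.875000
t=1: π = [0.3594, 0.3281, 0.3125], E[r] = 3.7031, γ^t·E[r] = 2.592188, running G = 6.467188
t=2: π = [0.3320, 0.3301, 0.3379], E[r] = 3.6719, γ^t·E[r] = 1.799219, running G = 8.266406
t=3: π = [0.3347, 0.3335, 0.3318], E[r] = 3.6677, γ^t·E[r] = 1.258030, running G = 9.524436
t=4: π = [0.3331, 0.3332, 0.3337], E[r] = 3.6668, γ^t·E[r] = 0.880394, running G = 10.404829
t=5: π = [0.3334, 0.3334, 0.3332], E[r] = 3.6667, γ^t·E[r] = 0.616263, running G = 11.021092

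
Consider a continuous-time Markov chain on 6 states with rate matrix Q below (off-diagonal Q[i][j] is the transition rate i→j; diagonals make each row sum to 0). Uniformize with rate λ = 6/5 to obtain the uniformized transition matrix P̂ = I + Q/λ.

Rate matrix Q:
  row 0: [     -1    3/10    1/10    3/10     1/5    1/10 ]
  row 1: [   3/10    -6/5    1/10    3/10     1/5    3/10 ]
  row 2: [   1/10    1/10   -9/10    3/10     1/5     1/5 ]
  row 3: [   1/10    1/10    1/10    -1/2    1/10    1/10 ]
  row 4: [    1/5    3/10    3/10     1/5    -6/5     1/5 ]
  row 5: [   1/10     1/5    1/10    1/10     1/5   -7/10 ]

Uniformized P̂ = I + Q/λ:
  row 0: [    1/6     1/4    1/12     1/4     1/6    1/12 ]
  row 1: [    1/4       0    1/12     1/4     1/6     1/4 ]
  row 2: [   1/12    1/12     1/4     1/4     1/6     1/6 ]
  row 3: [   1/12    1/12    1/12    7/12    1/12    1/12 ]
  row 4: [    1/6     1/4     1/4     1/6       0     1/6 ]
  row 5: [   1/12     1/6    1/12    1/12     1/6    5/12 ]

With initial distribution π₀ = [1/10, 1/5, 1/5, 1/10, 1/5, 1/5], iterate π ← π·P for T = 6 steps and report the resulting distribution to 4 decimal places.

t=0: π = [0.1000, 0.2000, 0.2000, 0.1000, 0.2000, 0.2000]
t=1: π = [0.1417, 0.1333, 0.1500, 0.2333, 0.1250, 0.2167]
t=2: π = [0.1278, 0.1347, 0.1292, 0.2813, 0.1264, 0.2007]
t=3: π = [0.1270, 0.1312, 0.1259, 0.2998, 0.1222, 0.1940]
t=4: π = [0.1260, 0.1301, 0.1247, 0.3074, 0.1213, 0.1905]
t=5: π = [0.1256, 0.1296, 0.1243, 0.3106, 0.1208, 0.1890]
t=6: π = [0.1255, 0.1294, 0.1242, 0.3120, 0.1206, 0.1884]

π = [0.1255, 0.1294, 0.1242, 0.3120, 0.1206, 0.1884]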